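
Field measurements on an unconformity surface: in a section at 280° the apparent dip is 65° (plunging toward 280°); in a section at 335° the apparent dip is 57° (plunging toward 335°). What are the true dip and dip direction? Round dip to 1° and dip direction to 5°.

true dip 65°, dip direction 290°

The two traces are lines in the plane: v₁ = (sin 280°·cos 65°, cos 280°·cos 65°, −sin 65°), v₂ = (sin 335°·cos 57°, cos 335°·cos 57°, −sin 57°).
Cross product v₁ × v₂ gives the pole to the plane: n ∝ (-0.386, 0.140, 0.189).
Dip δ = arctan(|n_h|/n_z) = arctan(0.411/0.189) = 65.3°.
Dip direction = azimuth of (n_x, n_y) = atan2(-0.386, 0.140) = 290°.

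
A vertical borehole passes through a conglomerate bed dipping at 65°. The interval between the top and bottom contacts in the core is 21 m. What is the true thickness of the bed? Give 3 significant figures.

8.87 m

True thickness t = h · cos(dip) = 21 × cos 65°
t = 21 × 0.4226 = 8.875 m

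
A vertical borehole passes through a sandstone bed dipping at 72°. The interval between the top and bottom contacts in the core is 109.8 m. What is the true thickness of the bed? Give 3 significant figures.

True thickness t = h · cos(dip) = 109.8 × cos 72°
t = 109.8 × 0.3090 = 33.930 m

33.9 m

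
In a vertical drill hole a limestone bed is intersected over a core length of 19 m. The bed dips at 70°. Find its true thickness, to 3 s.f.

6.50 m

True thickness t = h · cos(dip) = 19 × cos 70°
t = 19 × 0.3420 = 6.498 m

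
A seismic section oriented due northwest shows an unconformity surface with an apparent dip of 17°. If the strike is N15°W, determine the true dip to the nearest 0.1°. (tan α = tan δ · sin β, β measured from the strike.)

31.4°

β = acute angle between strike N15°W and section due northwest = 30°.
tan δ = tan α / sin β = tan 17° / sin 30° = 0.3057 / 0.5000 = 0.6115
true dip = arctan 0.6115 = 31.44°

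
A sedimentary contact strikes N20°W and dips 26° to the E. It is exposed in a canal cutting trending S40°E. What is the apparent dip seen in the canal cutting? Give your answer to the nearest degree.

Angle between strike (N20°W) and section (S40°E): β = 20°.
tan(apparent dip) = tan 26° · sin 20° = 0.1668
α = arctan(0.1668) = 9.47°

9°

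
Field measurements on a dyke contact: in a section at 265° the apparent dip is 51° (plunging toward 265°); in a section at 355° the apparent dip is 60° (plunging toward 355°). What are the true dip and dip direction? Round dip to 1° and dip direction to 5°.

true dip 65°, dip direction 320°

The two traces are lines in the plane: v₁ = (sin 265°·cos 51°, cos 265°·cos 51°, −sin 51°), v₂ = (sin 355°·cos 60°, cos 355°·cos 60°, −sin 60°).
Cross product v₁ × v₂ gives the pole to the plane: n ∝ (-0.435, 0.509, 0.315).
Dip δ = arctan(|n_h|/n_z) = arctan(0.669/0.315) = 64.8°.
Dip direction = atan2(-0.435, 0.509) = 320° (azimuth of n's horizontal projection).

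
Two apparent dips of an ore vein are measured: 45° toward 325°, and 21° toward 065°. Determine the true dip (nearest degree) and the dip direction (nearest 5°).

The two traces are lines in the plane: v₁ = (sin 325°·cos 45°, cos 325°·cos 45°, −sin 45°), v₂ = (sin 65°·cos 21°, cos 65°·cos 21°, −sin 21°).
Cross product v₁ × v₂ gives the pole to the plane: n ∝ (-0.071, 0.744, 0.650).
tan δ = √(n_x²+n_y²)/n_z = 0.747/0.650, so δ = 49.0°.
The horizontal component of n points toward azimuth atan2(n_x, n_y) = 355°, the dip direction.

true dip 49°, dip direction 355°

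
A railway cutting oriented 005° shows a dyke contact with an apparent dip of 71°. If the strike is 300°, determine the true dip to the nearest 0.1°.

β = acute angle between strike 300° and section 005° = 65°.
tan(true dip) = tan 71° / sin 65° = 3.2044
true dip = arctan 3.2044 = 72.67°

72.7°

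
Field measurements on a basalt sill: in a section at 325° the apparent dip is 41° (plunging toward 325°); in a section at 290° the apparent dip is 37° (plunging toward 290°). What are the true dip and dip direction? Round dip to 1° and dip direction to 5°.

true dip 41°, dip direction 320°

Each apparent-dip line lies in the plane. As unit vectors (x east, y north, z up), v₁ plunges 41°→325° and v₂ plunges 37°→290°.
The plane normal is n = v₁ × v₂ ∝ (-0.193, 0.232, 0.346).
tan δ = √(n_x²+n_y²)/n_z = 0.302/0.346, so δ = 41.1°.
The horizontal component of n points toward azimuth atan2(n_x, n_y) = 320°, the dip direction.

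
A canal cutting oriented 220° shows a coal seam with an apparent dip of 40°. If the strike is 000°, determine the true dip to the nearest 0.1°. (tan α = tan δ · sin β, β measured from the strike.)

The section is 40° from the strike.
tan(true dip) = tan 40° / sin 40° = 1.3054
true dip = arctan 1.3054 = 52.55°

52.5°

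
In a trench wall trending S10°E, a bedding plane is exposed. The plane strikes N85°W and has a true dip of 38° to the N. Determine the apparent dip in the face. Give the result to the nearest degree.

37°

Angle between strike (N85°W) and section (S10°E): β = 75°.
tan α = tan 38° × sin 75° = 0.7813 × 0.9659 = 0.7547
α = arctan(0.7547) = 37.04°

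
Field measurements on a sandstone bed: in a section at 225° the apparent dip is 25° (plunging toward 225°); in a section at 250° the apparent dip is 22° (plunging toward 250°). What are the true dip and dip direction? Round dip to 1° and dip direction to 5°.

The two traces are lines in the plane: v₁ = (sin 225°·cos 25°, cos 225°·cos 25°, −sin 25°), v₂ = (sin 250°·cos 22°, cos 250°·cos 22°, −sin 22°).
n = v₁ × v₂ = (-0.106, -0.128, 0.355) (taken with n_z > 0).
tan δ = √(n_x²+n_y²)/n_z = 0.166/0.355, so δ = 25.1°.
Dip direction = atan2(-0.106, -0.128) = 220° (azimuth of n's horizontal projection).

true dip 25°, dip direction 220°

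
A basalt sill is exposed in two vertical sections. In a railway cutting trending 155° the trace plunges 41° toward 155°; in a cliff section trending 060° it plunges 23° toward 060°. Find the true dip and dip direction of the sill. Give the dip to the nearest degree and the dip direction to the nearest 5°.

The two traces are lines in the plane: v₁ = (sin 155°·cos 41°, cos 155°·cos 41°, −sin 41°), v₂ = (sin 60°·cos 23°, cos 60°·cos 23°, −sin 23°).
The plane normal is n = v₁ × v₂ ∝ (0.569, -0.398, 0.692).
Dip δ = arctan(|n_h|/n_z) = arctan(0.695/0.692) = 45.1°.
Dip direction = azimuth of (n_x, n_y) = atan2(0.569, -0.398) = 125°.

true dip 45°, dip direction 125°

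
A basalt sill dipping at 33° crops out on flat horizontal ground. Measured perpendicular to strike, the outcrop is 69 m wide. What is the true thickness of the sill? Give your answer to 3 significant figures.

37.6 m

True thickness t = w · sin(dip) = 69 × sin 33°
t = 69 × 0.5446 = 37.580 m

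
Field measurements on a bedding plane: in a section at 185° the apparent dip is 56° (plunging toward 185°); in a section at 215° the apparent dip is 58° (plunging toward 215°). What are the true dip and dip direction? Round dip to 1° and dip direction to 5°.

Represent each trace as a vector plunging at its apparent dip toward its trend (east-north-up frame): v₁ = (-0.049, -0.557, -0.829), v₂ = (-0.304, -0.434, -0.848).
n = v₁ × v₂ = (-0.113, -0.211, 0.148) (taken with n_z > 0).
tan δ = √(n_x²+n_y²)/n_z = 0.239/0.148, so δ = 58.2°.
Dip direction = azimuth of (n_x, n_y) = atan2(-0.113, -0.211) = 208°.

true dip 58°, dip direction 210°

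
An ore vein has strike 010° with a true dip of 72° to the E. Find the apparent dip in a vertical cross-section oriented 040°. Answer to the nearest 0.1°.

57.0°

The strike is 010° and the section trends 040°; the acute angle between them is β = 30°.
tan(apparent dip) = tan 72° · sin 30° = 1.5388
α = arctan(1.5388) = 56.98°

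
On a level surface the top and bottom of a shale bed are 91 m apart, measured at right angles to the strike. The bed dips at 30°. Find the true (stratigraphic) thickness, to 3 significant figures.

True thickness t = w · sin(dip) = 91 × sin 30°
t = 91 × 0.5000 = 45.500 m

45.5 m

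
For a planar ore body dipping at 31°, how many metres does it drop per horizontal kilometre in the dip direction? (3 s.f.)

drop per km = 1000 × tan 31° = 1000 × 0.6009

601 m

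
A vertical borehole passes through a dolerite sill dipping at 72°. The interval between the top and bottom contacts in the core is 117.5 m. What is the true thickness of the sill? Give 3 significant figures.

36.3 m

True thickness t = h · cos(dip) = 117.5 × cos 72°
t = 117.5 × 0.3090 = 36.309 m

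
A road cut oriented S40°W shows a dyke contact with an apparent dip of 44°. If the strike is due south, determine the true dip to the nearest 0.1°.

The section is 40° from the strike.
tan(true dip) = tan 44° / sin 40° = 1.5023
true dip = arctan 1.5023 = 56.35°

56.4°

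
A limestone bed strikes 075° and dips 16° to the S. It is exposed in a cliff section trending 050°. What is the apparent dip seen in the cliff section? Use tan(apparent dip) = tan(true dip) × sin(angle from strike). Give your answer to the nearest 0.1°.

6.9°

The strike is 075° and the section trends 050°; the acute angle between them is β = 25°.
tan α = tan 16° × sin 25° = 0.2867 × 0.4226 = 0.1212
α = arctan(0.1212) = 6.91°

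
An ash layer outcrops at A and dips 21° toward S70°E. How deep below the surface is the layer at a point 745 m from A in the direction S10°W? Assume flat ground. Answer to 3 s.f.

The hole lies 80° from the dip direction, so the down-dip offset is 745 × cos 80° = 129.37 m.
Depth = down-dip offset × tan(dip) = 129.37 × tan 21° = 129.37 × 0.3839
Depth = 49.66 m

49.7 m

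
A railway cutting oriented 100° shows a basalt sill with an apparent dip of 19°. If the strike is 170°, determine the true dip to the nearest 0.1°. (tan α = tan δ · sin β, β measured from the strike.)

20.1°

The section is 70° from the strike.
tan(true dip) = tan 19° / sin 70° = 0.3664
δ = arctan(0.3664) = 20.12°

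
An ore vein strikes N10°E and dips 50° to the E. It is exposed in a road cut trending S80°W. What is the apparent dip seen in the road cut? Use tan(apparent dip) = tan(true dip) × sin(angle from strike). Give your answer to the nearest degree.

48°

Angle between strike (N10°E) and section (S80°W): β = 70°.
tan(apparent dip) = tan 50° · sin 70° = 1.1199
apparent dip = arctan 1.1199 = 48.24°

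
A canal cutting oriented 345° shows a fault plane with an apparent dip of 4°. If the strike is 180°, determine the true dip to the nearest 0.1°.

15.1°

β = acute angle between strike 180° and section 345° = 15°.
tan δ = tan α / sin β = tan 4° / sin 15° = 0.0699 / 0.2588 = 0.2702
true dip = arctan 0.2702 = 15.12°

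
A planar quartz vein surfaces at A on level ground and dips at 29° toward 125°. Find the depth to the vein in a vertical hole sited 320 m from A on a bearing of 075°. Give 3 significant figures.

The hole lies 50° from the dip direction, so the down-dip offset is 320 × cos 50° = 205.69 m.
Depth = down-dip offset × tan(dip) = 205.69 × tan 29° = 205.69 × 0.5543
Depth = 114.02 m

114 m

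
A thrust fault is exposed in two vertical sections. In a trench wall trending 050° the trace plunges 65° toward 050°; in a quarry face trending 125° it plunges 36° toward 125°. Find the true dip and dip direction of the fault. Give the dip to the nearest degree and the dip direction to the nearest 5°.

Represent each trace as a vector plunging at its apparent dip toward its trend (east-north-up frame): v₁ = (0.324, 0.272, -0.906), v₂ = (0.663, -0.464, -0.588).
Cross product v₁ × v₂ gives the pole to the plane: n ∝ (0.580, 0.410, 0.330).
True dip = arccos(n_z / |n|) = arccos(0.4214) = 65.1°.
Dip direction = atan2(0.580, 0.410) = 55° (azimuth of n's horizontal projection).

true dip 65°, dip direction 055°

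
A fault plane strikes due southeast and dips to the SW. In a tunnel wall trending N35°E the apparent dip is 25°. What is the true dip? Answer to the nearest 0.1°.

The section is 80° from the strike.
tan(true dip) = tan 25° / sin 80° = 0.4735
true dip = arctan 0.4735 = 25.34°

25.3°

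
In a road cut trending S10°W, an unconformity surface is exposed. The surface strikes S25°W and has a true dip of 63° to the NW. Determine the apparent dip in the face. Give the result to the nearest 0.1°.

26.9°

The section lies 15° from the strike.
tan α = tan 63° × sin 15° = 1.9626 × 0.2588 = 0.5080
apparent dip = arctan 0.5080 = 26.93°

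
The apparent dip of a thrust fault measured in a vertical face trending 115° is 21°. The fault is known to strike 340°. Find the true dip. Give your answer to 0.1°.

β = acute angle between strike 340° and section 115° = 45°.
tan δ = tan α / sin β = tan 21° / sin 45° = 0.3839 / 0.7071 = 0.5429
δ = arctan(0.5429) = 28.50°

28.5°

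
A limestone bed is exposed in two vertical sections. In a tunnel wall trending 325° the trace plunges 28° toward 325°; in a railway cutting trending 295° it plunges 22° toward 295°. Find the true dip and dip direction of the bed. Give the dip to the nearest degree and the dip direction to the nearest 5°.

true dip 29°, dip direction 335°

Each apparent-dip line lies in the plane. As unit vectors (x east, y north, z up), v₁ plunges 28°→325° and v₂ plunges 22°→295°.
Cross product v₁ × v₂ gives the pole to the plane: n ∝ (-0.087, 0.205, 0.409).
Dip δ = arctan(|n_h|/n_z) = arctan(0.222/0.409) = 28.5°.
The horizontal component of n points toward azimuth atan2(n_x, n_y) = 337°, the dip direction.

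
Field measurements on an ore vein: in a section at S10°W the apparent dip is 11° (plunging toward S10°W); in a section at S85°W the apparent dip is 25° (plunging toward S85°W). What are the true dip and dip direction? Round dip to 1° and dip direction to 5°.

true dip 25°, dip direction 255°

Each apparent-dip line lies in the plane. As unit vectors (x east, y north, z up), v₁ plunges 11°→S10°W and v₂ plunges 25°→S85°W.
Cross product v₁ × v₂ gives the pole to the plane: n ∝ (-0.393, -0.100, 0.859).
tan δ = √(n_x²+n_y²)/n_z = 0.406/0.859, so δ = 25.3°.
Dip direction = atan2(-0.393, -0.100) = 256° (azimuth of n's horizontal projection).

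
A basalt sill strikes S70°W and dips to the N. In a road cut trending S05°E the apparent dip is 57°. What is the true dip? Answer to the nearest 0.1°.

β = acute angle between strike S70°W and section S05°E = 75°.
tan(true dip) = tan 57° / sin 75° = 1.5942
true dip = arctan 1.5942 = 57.90°

57.9°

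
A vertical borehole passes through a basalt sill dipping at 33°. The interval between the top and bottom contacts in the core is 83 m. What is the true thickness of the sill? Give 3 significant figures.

True thickness t = h · cos(dip) = 83 × cos 33°
t = 83 × 0.8387 = 69.610 m

69.6 m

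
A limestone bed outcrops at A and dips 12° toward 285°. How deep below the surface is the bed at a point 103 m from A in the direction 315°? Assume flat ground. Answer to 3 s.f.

The hole lies 30° from the dip direction, so the down-dip offset is 103 × cos 30° = 89.20 m.
Depth = down-dip offset × tan(dip) = 89.20 × tan 12° = 89.20 × 0.2126
Depth = 18.96 m

19.0 m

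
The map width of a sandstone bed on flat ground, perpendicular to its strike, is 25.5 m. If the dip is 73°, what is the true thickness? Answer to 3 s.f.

24.4 m

True thickness t = w · sin(dip) = 25.5 × sin 73°
t = 25.5 × 0.9563 = 24.386 m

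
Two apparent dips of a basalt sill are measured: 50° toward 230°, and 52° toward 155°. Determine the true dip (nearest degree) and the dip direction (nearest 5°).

true dip 57°, dip direction 190°

Each apparent-dip line lies in the plane. As unit vectors (x east, y north, z up), v₁ plunges 50°→230° and v₂ plunges 52°→155°.
The plane normal is n = v₁ × v₂ ∝ (-0.102, -0.587, 0.382).
tan δ = √(n_x²+n_y²)/n_z = 0.596/0.382, so δ = 57.3°.
Dip direction = azimuth of (n_x, n_y) = atan2(-0.102, -0.587) = 190°.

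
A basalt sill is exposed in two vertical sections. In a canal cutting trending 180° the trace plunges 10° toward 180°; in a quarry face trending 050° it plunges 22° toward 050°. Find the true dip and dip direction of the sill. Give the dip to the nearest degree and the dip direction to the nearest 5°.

Each apparent-dip line lies in the plane. As unit vectors (x east, y north, z up), v₁ plunges 10°→180° and v₂ plunges 22°→050°.
Cross product v₁ × v₂ gives the pole to the plane: n ∝ (0.472, -0.123, 0.699).
tan δ = √(n_x²+n_y²)/n_z = 0.488/0.699, so δ = 34.9°.
Dip direction = azimuth of (n_x, n_y) = atan2(0.472, -0.123) = 105°.

true dip 35°, dip direction 105°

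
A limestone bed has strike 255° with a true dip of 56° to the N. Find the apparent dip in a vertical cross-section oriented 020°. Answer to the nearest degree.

The section lies 55° from the strike.
tan α = tan 56° × sin 55° = 1.4826 × 0.8192 = 1.2144
α = arctan(1.2144) = 50.53°

51°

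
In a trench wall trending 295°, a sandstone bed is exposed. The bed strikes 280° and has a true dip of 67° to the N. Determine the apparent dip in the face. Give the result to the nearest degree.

31°

Angle between strike (280°) and section (295°): β = 15°.
tan α = tan 67° × sin 15° = 2.3559 × 0.2588 = 0.6097
α = arctan(0.6097) = 31.37°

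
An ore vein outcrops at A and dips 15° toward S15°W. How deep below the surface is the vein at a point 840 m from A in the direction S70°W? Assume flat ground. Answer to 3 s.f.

129 m

The hole lies 55° from the dip direction, so the down-dip offset is 840 × cos 55° = 481.80 m.
Depth = down-dip offset × tan(dip) = 481.80 × tan 15° = 481.80 × 0.2679
Depth = 129.10 m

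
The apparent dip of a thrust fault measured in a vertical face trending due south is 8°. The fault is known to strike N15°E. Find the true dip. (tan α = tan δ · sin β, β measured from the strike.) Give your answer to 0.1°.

28.5°

The section is 15° from the strike.
tan(true dip) = tan 8° / sin 15° = 0.5430
δ = arctan(0.5430) = 28.50°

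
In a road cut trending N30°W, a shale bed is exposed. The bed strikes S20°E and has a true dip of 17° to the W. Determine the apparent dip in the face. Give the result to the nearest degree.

3°

Angle between strike (S20°E) and section (N30°W): β = 10°.
tan α = tan 17° × sin 10° = 0.3057 × 0.1736 = 0.0531
apparent dip = arctan 0.0531 = 3.04°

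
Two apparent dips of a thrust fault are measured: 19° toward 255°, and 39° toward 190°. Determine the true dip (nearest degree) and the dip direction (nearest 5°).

Each apparent-dip line lies in the plane. As unit vectors (x east, y north, z up), v₁ plunges 19°→255° and v₂ plunges 39°→190°.
The plane normal is n = v₁ × v₂ ∝ (-0.095, -0.531, 0.666).
True dip = arccos(n_z / |n|) = arccos(0.7771) = 39.0°.
The horizontal component of n points toward azimuth atan2(n_x, n_y) = 190°, the dip direction.

true dip 39°, dip direction 190°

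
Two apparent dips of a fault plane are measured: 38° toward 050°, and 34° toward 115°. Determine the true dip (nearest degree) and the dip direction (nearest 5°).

The two traces are lines in the plane: v₁ = (sin 50°·cos 38°, cos 50°·cos 38°, −sin 38°), v₂ = (sin 115°·cos 34°, cos 115°·cos 34°, −sin 34°).
The plane normal is n = v₁ × v₂ ∝ (0.499, 0.125, 0.592).
True dip = arccos(n_z / |n|) = arccos(0.7549) = 41.0°.
Dip direction = atan2(0.499, 0.125) = 76° (azimuth of n's horizontal projection).

true dip 41°, dip direction 075°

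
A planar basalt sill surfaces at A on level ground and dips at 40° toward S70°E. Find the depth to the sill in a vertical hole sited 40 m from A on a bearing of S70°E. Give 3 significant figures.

33.6 m

The hole is directly down-dip from the outcrop, so the down-dip offset is 40 m.
Depth = down-dip offset × tan(dip) = 40.00 × tan 40° = 40.00 × 0.8391
Depth = 33.56 m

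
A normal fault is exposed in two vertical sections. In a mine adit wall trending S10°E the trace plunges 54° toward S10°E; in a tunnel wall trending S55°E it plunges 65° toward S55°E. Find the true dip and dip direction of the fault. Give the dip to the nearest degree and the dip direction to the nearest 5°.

true dip 65°, dip direction 120°

Each apparent-dip line lies in the plane. As unit vectors (x east, y north, z up), v₁ plunges 54°→S10°E and v₂ plunges 65°→S55°E.
The plane normal is n = v₁ × v₂ ∝ (0.329, -0.188, 0.176).
True dip = arccos(n_z / |n|) = arccos(0.4211) = 65.1°.
Dip direction = azimuth of (n_x, n_y) = atan2(0.329, -0.188) = 120°.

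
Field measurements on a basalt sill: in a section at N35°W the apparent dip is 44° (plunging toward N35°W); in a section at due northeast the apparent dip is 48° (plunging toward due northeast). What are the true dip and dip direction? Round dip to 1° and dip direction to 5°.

true dip 54°, dip direction 010°

The two traces are lines in the plane: v₁ = (sin 325°·cos 44°, cos 325°·cos 44°, −sin 44°), v₂ = (sin 45°·cos 48°, cos 45°·cos 48°, −sin 48°).
Cross product v₁ × v₂ gives the pole to the plane: n ∝ (0.109, 0.635, 0.474).
True dip = arccos(n_z / |n|) = arccos(0.5924) = 53.7°.
The horizontal component of n points toward azimuth atan2(n_x, n_y) = 10°, the dip direction.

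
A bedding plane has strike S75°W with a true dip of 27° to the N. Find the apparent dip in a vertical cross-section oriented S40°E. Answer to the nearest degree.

25°

The strike is S75°W and the section trends S40°E; the acute angle between them is β = 65°.
tan α = tan 27° × sin 65° = 0.5095 × 0.9063 = 0.4618
α = arctan(0.4618) = 24.79°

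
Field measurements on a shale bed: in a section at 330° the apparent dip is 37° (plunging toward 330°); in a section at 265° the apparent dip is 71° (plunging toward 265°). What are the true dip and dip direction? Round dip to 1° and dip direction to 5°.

true dip 71°, dip direction 255°

Represent each trace as a vector plunging at its apparent dip toward its trend (east-north-up frame): v₁ = (-0.399, 0.692, -0.602), v₂ = (-0.324, -0.028, -0.946).
Cross product v₁ × v₂ gives the pole to the plane: n ∝ (-0.671, -0.182, 0.236).
Dip δ = arctan(|n_h|/n_z) = arctan(0.695/0.236) = 71.3°.
Dip direction = azimuth of (n_x, n_y) = atan2(-0.671, -0.182) = 255°.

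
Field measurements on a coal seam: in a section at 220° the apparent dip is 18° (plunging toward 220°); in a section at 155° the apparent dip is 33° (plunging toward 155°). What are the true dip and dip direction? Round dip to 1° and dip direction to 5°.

true dip 33°, dip direction 160°

Each apparent-dip line lies in the plane. As unit vectors (x east, y north, z up), v₁ plunges 18°→220° and v₂ plunges 33°→155°.
Cross product v₁ × v₂ gives the pole to the plane: n ∝ (0.162, -0.442, 0.723).
True dip = arccos(n_z / |n|) = arccos(0.8378) = 33.1°.
Dip direction = atan2(0.162, -0.442) = 160° (azimuth of n's horizontal projection).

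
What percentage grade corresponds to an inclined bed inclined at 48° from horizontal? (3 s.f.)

grade % = 100 × tan 48° = 100 × 1.1106

111%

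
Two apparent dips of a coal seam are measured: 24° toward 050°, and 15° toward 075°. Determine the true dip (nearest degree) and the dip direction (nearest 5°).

true dip 29°, dip direction 015°

Each apparent-dip line lies in the plane. As unit vectors (x east, y north, z up), v₁ plunges 24°→050° and v₂ plunges 15°→075°.
n = v₁ × v₂ = (0.050, 0.198, 0.373) (taken with n_z > 0).
Dip δ = arctan(|n_h|/n_z) = arctan(0.205/0.373) = 28.8°.
Dip direction = atan2(0.050, 0.198) = 14° (azimuth of n's horizontal projection).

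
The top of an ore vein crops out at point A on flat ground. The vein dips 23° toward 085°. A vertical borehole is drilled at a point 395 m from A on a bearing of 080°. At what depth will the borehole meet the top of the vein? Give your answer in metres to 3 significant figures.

The hole lies 5° from the dip direction, so the down-dip offset is 395 × cos 5° = 393.50 m.
Depth = down-dip offset × tan(dip) = 393.50 × tan 23° = 393.50 × 0.4245
Depth = 167.03 m

167 m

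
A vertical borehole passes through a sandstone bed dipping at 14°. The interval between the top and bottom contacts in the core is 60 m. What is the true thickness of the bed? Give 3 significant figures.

True thickness t = h · cos(dip) = 60 × cos 14°
t = 60 × 0.9703 = 58.218 m

58.2 m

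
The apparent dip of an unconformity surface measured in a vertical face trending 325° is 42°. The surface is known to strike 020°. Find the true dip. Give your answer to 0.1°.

β = acute angle between strike 020° and section 325° = 55°.
tan(true dip) = tan 42° / sin 55° = 1.0992
true dip = arctan 1.0992 = 47.71°

47.7°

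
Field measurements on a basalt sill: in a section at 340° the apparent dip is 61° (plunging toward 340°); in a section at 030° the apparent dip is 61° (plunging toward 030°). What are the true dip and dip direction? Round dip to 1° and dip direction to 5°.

true dip 63°, dip direction 005°

Represent each trace as a vector plunging at its apparent dip toward its trend (east-north-up frame): v₁ = (-0.166, 0.456, -0.875), v₂ = (0.242, 0.420, -0.875).
The plane normal is n = v₁ × v₂ ∝ (0.031, 0.357, 0.180).
True dip = arccos(n_z / |n|) = arccos(0.4489) = 63.3°.
Dip direction = atan2(0.031, 0.357) = 5° (azimuth of n's horizontal projection).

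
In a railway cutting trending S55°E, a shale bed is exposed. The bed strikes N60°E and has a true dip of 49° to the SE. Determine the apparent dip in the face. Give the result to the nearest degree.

46°

Angle between strike (N60°E) and section (S55°E): β = 65°.
tan α = tan 49° × sin 65° = 1.1504 × 0.9063 = 1.0426
apparent dip = arctan 1.0426 = 46.19°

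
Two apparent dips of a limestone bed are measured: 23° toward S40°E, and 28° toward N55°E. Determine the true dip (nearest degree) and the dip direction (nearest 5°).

true dip 33°, dip direction 090°

Each apparent-dip line lies in the plane. As unit vectors (x east, y north, z up), v₁ plunges 23°→S40°E and v₂ plunges 28°→N55°E.
n = v₁ × v₂ = (0.529, -0.005, 0.810) (taken with n_z > 0).
Dip δ = arctan(|n_h|/n_z) = arctan(0.529/0.810) = 33.2°.
Dip direction = azimuth of (n_x, n_y) = atan2(0.529, -0.005) = 91°.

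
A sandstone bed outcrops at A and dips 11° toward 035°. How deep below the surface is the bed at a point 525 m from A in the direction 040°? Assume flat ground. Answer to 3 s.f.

102 m

The hole lies 5° from the dip direction, so the down-dip offset is 525 × cos 5° = 523.00 m.
Depth = down-dip offset × tan(dip) = 523.00 × tan 11° = 523.00 × 0.1944
Depth = 101.66 m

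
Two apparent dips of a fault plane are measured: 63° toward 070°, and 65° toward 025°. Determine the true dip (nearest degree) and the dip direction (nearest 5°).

true dip 66°, dip direction 040°

Represent each trace as a vector plunging at its apparent dip toward its trend (east-north-up frame): v₁ = (0.427, 0.155, -0.891), v₂ = (0.179, 0.383, -0.906).
Cross product v₁ × v₂ gives the pole to the plane: n ∝ (0.201, 0.228, 0.136).
True dip = arccos(n_z / |n|) = arccos(0.4083) = 65.9°.
Dip direction = atan2(0.201, 0.228) = 41° (azimuth of n's horizontal projection).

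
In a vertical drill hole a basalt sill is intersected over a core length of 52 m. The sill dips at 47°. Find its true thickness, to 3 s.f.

35.5 m

True thickness t = h · cos(dip) = 52 × cos 47°
t = 52 × 0.6820 = 35.464 m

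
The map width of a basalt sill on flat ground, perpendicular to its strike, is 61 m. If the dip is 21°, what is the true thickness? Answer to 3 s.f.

21.9 m

True thickness t = w · sin(dip) = 61 × sin 21°
t = 61 × 0.3584 = 21.860 m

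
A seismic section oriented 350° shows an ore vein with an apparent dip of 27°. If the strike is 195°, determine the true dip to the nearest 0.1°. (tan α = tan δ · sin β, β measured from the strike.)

50.3°

β = acute angle between strike 195° and section 350° = 25°.
tan(true dip) = tan 27° / sin 25° = 1.2056
true dip = arctan 1.2056 = 50.33°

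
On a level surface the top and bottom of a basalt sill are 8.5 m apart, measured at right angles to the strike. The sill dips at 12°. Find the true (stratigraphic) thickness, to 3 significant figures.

1.77 m

True thickness t = w · sin(dip) = 8.5 × sin 12°
t = 8.5 × 0.2079 = 1.767 m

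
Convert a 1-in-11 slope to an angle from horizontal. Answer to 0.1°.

5.2°

tan θ = 1/11 = 0.0909
θ = arctan(0.0909) = 5.19°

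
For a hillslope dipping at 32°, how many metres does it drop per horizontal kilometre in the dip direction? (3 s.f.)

625 m

drop per km = 1000 × tan 32° = 1000 × 0.6249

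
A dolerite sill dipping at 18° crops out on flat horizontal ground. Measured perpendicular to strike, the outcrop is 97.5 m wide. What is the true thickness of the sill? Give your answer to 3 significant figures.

True thickness t = w · sin(dip) = 97.5 × sin 18°
t = 97.5 × 0.3090 = 30.129 m

30.1 m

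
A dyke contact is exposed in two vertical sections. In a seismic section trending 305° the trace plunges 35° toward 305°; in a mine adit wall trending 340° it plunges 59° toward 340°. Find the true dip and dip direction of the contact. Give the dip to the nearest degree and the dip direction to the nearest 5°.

true dip 64°, dip direction 015°

Represent each trace as a vector plunging at its apparent dip toward its trend (east-north-up frame): v₁ = (-0.671, 0.470, -0.574), v₂ = (-0.176, 0.484, -0.857).
The plane normal is n = v₁ × v₂ ∝ (0.125, 0.474, 0.242).
tan δ = √(n_x²+n_y²)/n_z = 0.490/0.242, so δ = 63.7°.
Dip direction = atan2(0.125, 0.474) = 15° (azimuth of n's horizontal projection).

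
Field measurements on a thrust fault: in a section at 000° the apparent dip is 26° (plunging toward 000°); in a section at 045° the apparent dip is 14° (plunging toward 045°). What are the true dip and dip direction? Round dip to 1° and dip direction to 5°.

true dip 27°, dip direction 345°

Each apparent-dip line lies in the plane. As unit vectors (x east, y north, z up), v₁ plunges 26°→000° and v₂ plunges 14°→045°.
n = v₁ × v₂ = (-0.083, 0.301, 0.617) (taken with n_z > 0).
True dip = arccos(n_z / |n|) = arccos(0.8922) = 26.8°.
Dip direction = atan2(-0.083, 0.301) = 345° (azimuth of n's horizontal projection).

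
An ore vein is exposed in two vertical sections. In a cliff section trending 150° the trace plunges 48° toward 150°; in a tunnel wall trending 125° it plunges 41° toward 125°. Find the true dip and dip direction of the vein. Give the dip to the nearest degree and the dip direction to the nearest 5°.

true dip 49°, dip direction 165°

Represent each trace as a vector plunging at its apparent dip toward its trend (east-north-up frame): v₁ = (0.335, -0.579, -0.743), v₂ = (0.618, -0.433, -0.656).
The plane normal is n = v₁ × v₂ ∝ (0.058, -0.240, 0.213).
Dip δ = arctan(|n_h|/n_z) = arctan(0.247/0.213) = 49.2°.
Dip direction = azimuth of (n_x, n_y) = atan2(0.058, -0.240) = 166°.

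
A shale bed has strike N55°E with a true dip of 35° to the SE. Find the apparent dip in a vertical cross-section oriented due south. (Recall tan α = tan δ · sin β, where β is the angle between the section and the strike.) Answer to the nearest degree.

30°

Angle between strike (N55°E) and section (due south): β = 55°.
tan α = tan 35° × sin 55° = 0.7002 × 0.8192 = 0.5736
apparent dip = arctan 0.5736 = 29.84°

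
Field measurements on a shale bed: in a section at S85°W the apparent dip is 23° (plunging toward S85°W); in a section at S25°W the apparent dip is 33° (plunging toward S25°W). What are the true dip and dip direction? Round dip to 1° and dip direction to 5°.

true dip 33°, dip direction 215°

Represent each trace as a vector plunging at its apparent dip toward its trend (east-north-up frame): v₁ = (-0.917, -0.080, -0.391), v₂ = (-0.354, -0.760, -0.545).
The plane normal is n = v₁ × v₂ ∝ (-0.253, -0.361, 0.669).
Dip δ = arctan(|n_h|/n_z) = arctan(0.441/0.669) = 33.4°.
Dip direction = azimuth of (n_x, n_y) = atan2(-0.253, -0.361) = 215°.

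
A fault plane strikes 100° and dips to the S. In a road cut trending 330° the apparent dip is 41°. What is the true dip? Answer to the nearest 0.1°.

The section is 50° from the strike.
tan δ = tan α / sin β = tan 41° / sin 50° = 0.8693 / 0.7660 = 1.1348
δ = arctan(1.1348) = 48.61°

48.6°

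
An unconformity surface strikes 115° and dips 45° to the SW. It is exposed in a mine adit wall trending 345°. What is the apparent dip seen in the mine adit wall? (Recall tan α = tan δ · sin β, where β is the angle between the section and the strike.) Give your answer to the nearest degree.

The section lies 50° from the strike.
tan α = tan 45° × sin 50° = 1.0000 × 0.7660 = 0.7660
α = arctan(0.7660) = 37.45°

37°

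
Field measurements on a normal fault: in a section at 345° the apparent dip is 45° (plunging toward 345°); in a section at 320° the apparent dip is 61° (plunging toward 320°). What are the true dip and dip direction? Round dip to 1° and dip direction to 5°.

true dip 67°, dip direction 280°

Represent each trace as a vector plunging at its apparent dip toward its trend (east-north-up frame): v₁ = (-0.183, 0.683, -0.707), v₂ = (-0.312, 0.371, -0.875).
n = v₁ × v₂ = (-0.335, 0.060, 0.145) (taken with n_z > 0).
tan δ = √(n_x²+n_y²)/n_z = 0.340/0.145, so δ = 66.9°.
The horizontal component of n points toward azimuth atan2(n_x, n_y) = 280°, the dip direction.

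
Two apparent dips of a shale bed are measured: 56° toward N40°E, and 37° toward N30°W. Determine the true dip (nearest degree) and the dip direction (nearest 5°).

Each apparent-dip line lies in the plane. As unit vectors (x east, y north, z up), v₁ plunges 56°→N40°E and v₂ plunges 37°→N30°W.
Cross product v₁ × v₂ gives the pole to the plane: n ∝ (0.316, 0.547, 0.420).
True dip = arccos(n_z / |n|) = arccos(0.5533) = 56.4°.
Dip direction = atan2(0.316, 0.547) = 30° (azimuth of n's horizontal projection).

true dip 56°, dip direction 030°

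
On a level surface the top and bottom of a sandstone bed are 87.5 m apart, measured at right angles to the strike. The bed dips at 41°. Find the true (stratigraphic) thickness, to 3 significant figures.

True thickness t = w · sin(dip) = 87.5 × sin 41°
t = 87.5 × 0.6561 = 57.405 m

57.4 m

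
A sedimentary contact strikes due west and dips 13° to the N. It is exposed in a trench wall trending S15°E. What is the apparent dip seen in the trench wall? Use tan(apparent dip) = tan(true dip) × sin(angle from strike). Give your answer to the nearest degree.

The section lies 75° from the strike.
tan(apparent dip) = tan 13° · sin 75° = 0.2230
apparent dip = arctan 0.2230 = 12.57°

13°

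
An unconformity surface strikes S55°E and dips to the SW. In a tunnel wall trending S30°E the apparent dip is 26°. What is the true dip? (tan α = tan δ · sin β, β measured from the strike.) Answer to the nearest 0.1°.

49.1°

β = acute angle between strike S55°E and section S30°E = 25°.
tan(true dip) = tan 26° / sin 25° = 1.1541
δ = arctan(1.1541) = 49.09°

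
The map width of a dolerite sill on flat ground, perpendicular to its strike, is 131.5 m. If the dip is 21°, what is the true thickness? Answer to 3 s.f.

True thickness t = w · sin(dip) = 131.5 × sin 21°
t = 131.5 × 0.3584 = 47.125 m

47.1 m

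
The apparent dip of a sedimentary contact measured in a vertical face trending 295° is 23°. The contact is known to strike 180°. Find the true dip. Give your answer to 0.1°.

25.1°

β = acute angle between strike 180° and section 295° = 65°.
tan δ = tan α / sin β = tan 23° / sin 65° = 0.4245 / 0.9063 = 0.4684
true dip = arctan 0.4684 = 25.10°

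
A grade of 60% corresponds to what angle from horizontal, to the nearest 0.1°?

tan θ = 60/100 = 0.6000
θ = arctan(0.6000) = 30.96°

31.0°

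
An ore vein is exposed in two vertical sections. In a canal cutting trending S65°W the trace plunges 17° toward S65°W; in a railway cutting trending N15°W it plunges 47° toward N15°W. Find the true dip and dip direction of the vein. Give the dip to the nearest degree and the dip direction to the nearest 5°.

true dip 50°, dip direction 320°

Represent each trace as a vector plunging at its apparent dip toward its trend (east-north-up frame): v₁ = (-0.867, -0.404, -0.292), v₂ = (-0.177, 0.659, -0.731).
The plane normal is n = v₁ × v₂ ∝ (-0.488, 0.582, 0.642).
Dip δ = arctan(|n_h|/n_z) = arctan(0.760/0.642) = 49.8°.
The horizontal component of n points toward azimuth atan2(n_x, n_y) = 320°, the dip direction.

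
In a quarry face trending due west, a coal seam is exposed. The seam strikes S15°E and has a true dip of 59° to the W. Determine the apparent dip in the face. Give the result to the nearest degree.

58°

Angle between strike (S15°E) and section (due west): β = 75°.
tan(apparent dip) = tan 59° · sin 75° = 1.6076
α = arctan(1.6076) = 58.12°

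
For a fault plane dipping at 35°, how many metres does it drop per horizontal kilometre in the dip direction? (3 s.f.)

700 m

drop per km = 1000 × tan 35° = 1000 × 0.7002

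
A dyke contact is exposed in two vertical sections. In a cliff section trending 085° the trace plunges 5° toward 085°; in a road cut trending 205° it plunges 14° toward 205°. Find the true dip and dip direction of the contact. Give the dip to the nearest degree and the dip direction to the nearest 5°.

Represent each trace as a vector plunging at its apparent dip toward its trend (east-north-up frame): v₁ = (0.992, 0.087, -0.087), v₂ = (-0.410, -0.879, -0.242).
Cross product v₁ × v₂ gives the pole to the plane: n ∝ (0.098, -0.276, 0.837).
Dip δ = arctan(|n_h|/n_z) = arctan(0.293/0.837) = 19.3°.
The horizontal component of n points toward azimuth atan2(n_x, n_y) = 161°, the dip direction.

true dip 19°, dip direction 160°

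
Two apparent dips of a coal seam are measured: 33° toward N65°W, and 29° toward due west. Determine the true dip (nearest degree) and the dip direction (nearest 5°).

Each apparent-dip line lies in the plane. As unit vectors (x east, y north, z up), v₁ plunges 33°→N65°W and v₂ plunges 29°→due west.
Cross product v₁ × v₂ gives the pole to the plane: n ∝ (-0.172, 0.108, 0.310).
Dip δ = arctan(|n_h|/n_z) = arctan(0.203/0.310) = 33.2°.
The horizontal component of n points toward azimuth atan2(n_x, n_y) = 302°, the dip direction.

true dip 33°, dip direction 300°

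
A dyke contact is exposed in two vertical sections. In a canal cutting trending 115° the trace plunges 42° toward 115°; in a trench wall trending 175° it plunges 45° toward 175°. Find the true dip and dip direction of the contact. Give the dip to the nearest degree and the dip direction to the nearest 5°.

The two traces are lines in the plane: v₁ = (sin 115°·cos 42°, cos 115°·cos 42°, −sin 42°), v₂ = (sin 175°·cos 45°, cos 175°·cos 45°, −sin 45°).
The plane normal is n = v₁ × v₂ ∝ (0.249, -0.435, 0.455).
Dip δ = arctan(|n_h|/n_z) = arctan(0.501/0.455) = 47.8°.
Dip direction = azimuth of (n_x, n_y) = atan2(0.249, -0.435) = 150°.

true dip 48°, dip direction 150°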